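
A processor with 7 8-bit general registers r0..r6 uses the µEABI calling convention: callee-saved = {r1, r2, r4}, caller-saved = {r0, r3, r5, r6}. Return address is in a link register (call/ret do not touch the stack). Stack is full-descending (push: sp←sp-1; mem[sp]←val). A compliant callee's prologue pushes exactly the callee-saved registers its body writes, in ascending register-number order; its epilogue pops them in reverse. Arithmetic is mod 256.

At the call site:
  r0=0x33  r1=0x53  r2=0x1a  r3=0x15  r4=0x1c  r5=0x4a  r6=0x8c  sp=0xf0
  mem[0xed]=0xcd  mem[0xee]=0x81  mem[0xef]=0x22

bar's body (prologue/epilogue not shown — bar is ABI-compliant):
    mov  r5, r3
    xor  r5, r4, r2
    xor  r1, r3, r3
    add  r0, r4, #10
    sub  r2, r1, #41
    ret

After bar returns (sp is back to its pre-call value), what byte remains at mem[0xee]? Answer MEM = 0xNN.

prologue: push r1 → mem[0xef]=0x53, sp=0xef
prologue: push r2 → mem[0xee]=0x1a, sp=0xee
body[0] mov  r5, r3 → r5=0x15
body[1] xor  r5, r4, r2 → r5=0x06
body[2] xor  r1, r3, r3 → r1=0x00
body[3] add  r0, r4, #10 → r0=0x26
body[4] sub  r2, r1, #41 → r2=0xd7
epilogue: pop r2=0x1a, sp=0xef
epilogue: pop r1=0x53, sp=0xf0
prologue pushed ['r1', 'r2'] at ['0xef', '0xee']

MEM = 0x1a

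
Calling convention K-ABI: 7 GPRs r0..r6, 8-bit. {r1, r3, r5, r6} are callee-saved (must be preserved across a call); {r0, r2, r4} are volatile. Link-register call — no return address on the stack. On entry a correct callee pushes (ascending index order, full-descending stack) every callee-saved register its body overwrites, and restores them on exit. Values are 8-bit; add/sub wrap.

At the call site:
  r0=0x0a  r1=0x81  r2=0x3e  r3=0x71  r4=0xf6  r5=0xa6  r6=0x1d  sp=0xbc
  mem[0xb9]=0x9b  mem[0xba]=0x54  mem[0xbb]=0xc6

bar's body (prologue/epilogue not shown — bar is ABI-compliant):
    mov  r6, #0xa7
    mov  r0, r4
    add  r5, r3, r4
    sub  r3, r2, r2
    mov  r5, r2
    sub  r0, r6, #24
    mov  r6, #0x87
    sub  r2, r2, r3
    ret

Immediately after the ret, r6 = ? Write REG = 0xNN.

prologue: push r3 → mem[0xbb]=0x71, sp=0xbb
prologue: push r5 → mem[0xba]=0xa6, sp=0xba
prologue: push r6 → mem[0xb9]=0x1d, sp=0xb9
body[0] mov  r6, #0xa7 → r6=0xa7
body[1] mov  r0, r4 → r0=0xf6
body[2] add  r5, r3, r4 → r5=0x67
body[3] sub  r3, r2, r2 → r3=0x00
body[4] mov  r5, r2 → r5=0x3e
body[5] sub  r0, r6, #24 → r0=0x8f
body[6] mov  r6, #0x87 → r6=0x87
body[7] sub  r2, r2, r3 → r2=0x3e
epilogue: pop r6=0x1d, sp=0xba
epilogue: pop r5=0xa6, sp=0xbb
epilogue: pop r3=0x71, sp=0xbc
r6 is callee-saved → restored

REG = 0x1d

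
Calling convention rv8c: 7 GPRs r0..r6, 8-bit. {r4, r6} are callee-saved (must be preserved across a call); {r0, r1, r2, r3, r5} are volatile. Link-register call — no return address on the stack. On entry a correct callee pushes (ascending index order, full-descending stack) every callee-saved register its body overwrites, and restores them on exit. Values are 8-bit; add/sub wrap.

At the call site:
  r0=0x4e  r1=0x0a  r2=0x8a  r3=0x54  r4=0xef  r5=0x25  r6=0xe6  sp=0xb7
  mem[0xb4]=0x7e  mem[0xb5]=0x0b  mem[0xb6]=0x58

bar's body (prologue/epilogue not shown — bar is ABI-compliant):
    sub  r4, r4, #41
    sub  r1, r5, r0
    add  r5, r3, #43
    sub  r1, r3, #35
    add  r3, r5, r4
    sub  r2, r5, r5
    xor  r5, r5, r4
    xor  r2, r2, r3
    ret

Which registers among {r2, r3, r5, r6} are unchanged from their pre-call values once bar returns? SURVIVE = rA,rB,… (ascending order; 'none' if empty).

prologue: push r4 -> mem[0xb6]=0xef, sp=0xb6
body[0] sub  r4, r4, #41 -> r4=0xc6
body[1] sub  r1, r5, r0 -> r1=0xd7
body[2] add  r5, r3, #43 -> r5=0x7f
body[3] sub  r1, r3, #35 -> r1=0x31
body[4] add  r3, r5, r4 -> r3=0x45
body[5] sub  r2, r5, r5 -> r2=0x00
body[6] xor  r5, r5, r4 -> r5=0xb9
body[7] xor  r2, r2, r3 -> r2=0x45
epilogue: pop r4=0xef, sp=0xb7
r2: caller-saved, written=True
r3: caller-saved, written=True
r5: caller-saved, written=True
r6: callee-saved, written=False

SURVIVE = r6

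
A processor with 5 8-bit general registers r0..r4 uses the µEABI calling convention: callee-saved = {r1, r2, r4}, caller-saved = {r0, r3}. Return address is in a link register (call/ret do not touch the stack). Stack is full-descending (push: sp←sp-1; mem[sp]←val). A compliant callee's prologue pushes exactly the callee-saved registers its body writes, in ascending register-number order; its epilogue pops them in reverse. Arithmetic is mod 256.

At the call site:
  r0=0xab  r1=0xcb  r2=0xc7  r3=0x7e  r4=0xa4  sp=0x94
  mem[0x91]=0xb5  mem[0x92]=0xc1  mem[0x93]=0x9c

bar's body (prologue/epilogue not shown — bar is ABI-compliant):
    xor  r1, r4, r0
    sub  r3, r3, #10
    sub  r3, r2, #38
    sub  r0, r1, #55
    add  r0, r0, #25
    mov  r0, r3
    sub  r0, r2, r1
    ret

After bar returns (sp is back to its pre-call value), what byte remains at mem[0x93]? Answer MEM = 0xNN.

prologue: push r1 → mem[0x93]=0xcb, sp=0x93
body[0] xor  r1, r4, r0 → r1=0x0f
body[1] sub  r3, r3, #10 → r3=0x74
body[2] sub  r3, r2, #38 → r3=0xa1
body[3] sub  r0, r1, #55 → r0=0xd8
body[4] add  r0, r0, #25 → r0=0xf1
body[5] mov  r0, r3 → r0=0xa1
body[6] sub  r0, r2, r1 → r0=0xb8
epilogue: pop r1=0xcb, sp=0x94
prologue pushed ['r1'] at ['0x93']

MEM = 0xcb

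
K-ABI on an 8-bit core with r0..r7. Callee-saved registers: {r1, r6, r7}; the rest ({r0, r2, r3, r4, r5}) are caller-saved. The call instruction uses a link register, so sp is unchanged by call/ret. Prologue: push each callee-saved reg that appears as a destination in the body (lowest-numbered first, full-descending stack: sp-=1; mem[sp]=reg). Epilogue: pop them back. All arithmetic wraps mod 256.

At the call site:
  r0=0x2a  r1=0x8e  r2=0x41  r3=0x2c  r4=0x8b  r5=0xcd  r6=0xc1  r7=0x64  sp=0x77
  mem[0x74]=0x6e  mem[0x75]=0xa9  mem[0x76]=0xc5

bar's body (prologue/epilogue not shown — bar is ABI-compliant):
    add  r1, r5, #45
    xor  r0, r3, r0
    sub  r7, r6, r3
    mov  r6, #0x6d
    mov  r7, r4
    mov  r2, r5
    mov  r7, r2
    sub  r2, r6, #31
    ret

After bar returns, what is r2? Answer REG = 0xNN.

prologue: push r1 → mem[0x76]=0x8e, sp=0x76
prologue: push r6 → mem[0x75]=0xc1, sp=0x75
prologue: push r7 → mem[0x74]=0x64, sp=0x74
body[0] add  r1, r5, #45 → r1=0xfa
body[1] xor  r0, r3, r0 → r0=0x06
body[2] sub  r7, r6, r3 → r7=0x95
body[3] mov  r6, #0x6d → r6=0x6d
body[4] mov  r7, r4 → r7=0x8b
body[5] mov  r2, r5 → r2=0xcd
body[6] mov  r7, r2 → r7=0xcd
body[7] sub  r2, r6, #31 → r2=0x4e
epilogue: pop r7=0x64, sp=0x75
epilogue: pop r6=0xc1, sp=0x76
epilogue: pop r1=0x8e, sp=0x77
r2 is caller-saved → body value

REG = 0x4e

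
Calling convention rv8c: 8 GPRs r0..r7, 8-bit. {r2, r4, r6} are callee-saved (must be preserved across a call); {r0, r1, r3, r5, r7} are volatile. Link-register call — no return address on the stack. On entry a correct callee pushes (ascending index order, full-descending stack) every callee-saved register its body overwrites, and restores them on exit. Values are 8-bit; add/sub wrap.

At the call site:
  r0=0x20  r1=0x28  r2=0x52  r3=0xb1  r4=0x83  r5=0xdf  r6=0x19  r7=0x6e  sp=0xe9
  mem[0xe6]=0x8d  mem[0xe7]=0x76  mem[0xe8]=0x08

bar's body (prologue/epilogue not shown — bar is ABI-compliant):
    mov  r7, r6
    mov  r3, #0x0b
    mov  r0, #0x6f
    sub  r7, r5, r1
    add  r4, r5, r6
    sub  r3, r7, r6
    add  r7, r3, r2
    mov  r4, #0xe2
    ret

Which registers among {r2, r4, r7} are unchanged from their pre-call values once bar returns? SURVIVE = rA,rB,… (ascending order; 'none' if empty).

SURVIVE = r2,r4

prologue: push r4 → mem[0xe8]=0x83, sp=0xe8
body[0] mov  r7, r6 → r7=0x19
body[1] mov  r3, #0x0b → r3=0x0b
body[2] mov  r0, #0x6f → r0=0x6f
body[3] sub  r7, r5, r1 → r7=0xb7
body[4] add  r4, r5, r6 → r4=0xf8
body[5] sub  r3, r7, r6 → r3=0x9e
body[6] add  r7, r3, r2 → r7=0xf0
body[7] mov  r4, #0xe2 → r4=0xe2
epilogue: pop r4=0x83, sp=0xe9
r2: callee-saved, written=False
r4: callee-saved, written=True
r7: caller-saved, written=True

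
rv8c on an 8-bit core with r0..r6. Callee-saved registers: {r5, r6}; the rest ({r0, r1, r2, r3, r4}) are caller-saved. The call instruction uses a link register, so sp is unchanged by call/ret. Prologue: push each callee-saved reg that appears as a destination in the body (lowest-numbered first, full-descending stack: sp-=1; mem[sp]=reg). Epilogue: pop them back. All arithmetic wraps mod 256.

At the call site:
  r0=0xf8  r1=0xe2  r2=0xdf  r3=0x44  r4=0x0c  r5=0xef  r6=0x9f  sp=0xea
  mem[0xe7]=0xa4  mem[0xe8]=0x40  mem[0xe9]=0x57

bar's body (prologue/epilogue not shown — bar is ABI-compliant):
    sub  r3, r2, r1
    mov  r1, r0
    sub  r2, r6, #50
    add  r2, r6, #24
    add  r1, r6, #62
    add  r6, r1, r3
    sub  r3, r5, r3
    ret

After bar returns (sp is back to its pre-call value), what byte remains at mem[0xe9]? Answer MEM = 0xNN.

prologue: push r6 -> mem[0xe9]=0x9f, sp=0xe9
body[0] sub  r3, r2, r1 -> r3=0xfd
body[1] mov  r1, r0 -> r1=0xf8
body[2] sub  r2, r6, #50 -> r2=0x6d
body[3] add  r2, r6, #24 -> r2=0xb7
body[4] add  r1, r6, #62 -> r1=0xdd
body[5] add  r6, r1, r3 -> r6=0xda
body[6] sub  r3, r5, r3 -> r3=0xf2
epilogue: pop r6=0x9f, sp=0xea
prologue pushed ['r6'] at ['0xe9']

MEM = 0x9f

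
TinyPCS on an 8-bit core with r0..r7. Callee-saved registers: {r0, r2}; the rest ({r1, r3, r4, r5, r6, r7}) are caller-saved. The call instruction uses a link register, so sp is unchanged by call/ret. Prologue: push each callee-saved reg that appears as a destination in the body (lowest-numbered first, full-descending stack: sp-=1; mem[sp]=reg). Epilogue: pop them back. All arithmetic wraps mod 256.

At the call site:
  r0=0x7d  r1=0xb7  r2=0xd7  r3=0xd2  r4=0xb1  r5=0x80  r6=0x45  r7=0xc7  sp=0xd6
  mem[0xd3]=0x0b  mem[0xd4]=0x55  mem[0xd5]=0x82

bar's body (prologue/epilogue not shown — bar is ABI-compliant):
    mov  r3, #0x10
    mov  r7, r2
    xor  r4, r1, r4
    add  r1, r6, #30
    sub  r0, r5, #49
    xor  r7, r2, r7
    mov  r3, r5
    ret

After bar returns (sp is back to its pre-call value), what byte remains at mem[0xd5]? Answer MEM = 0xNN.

prologue: push r0 -> mem[0xd5]=0x7d, sp=0xd5
body[0] mov  r3, #0x10 -> r3=0x10
body[1] mov  r7, r2 -> r7=0xd7
body[2] xor  r4, r1, r4 -> r4=0x06
body[3] add  r1, r6, #30 -> r1=0x63
body[4] sub  r0, r5, #49 -> r0=0x4f
body[5] xor  r7, r2, r7 -> r7=0x00
body[6] mov  r3, r5 -> r3=0x80
epilogue: pop r0=0x7d, sp=0xd6
prologue pushed ['r0'] at ['0xd5']

MEM = 0x7d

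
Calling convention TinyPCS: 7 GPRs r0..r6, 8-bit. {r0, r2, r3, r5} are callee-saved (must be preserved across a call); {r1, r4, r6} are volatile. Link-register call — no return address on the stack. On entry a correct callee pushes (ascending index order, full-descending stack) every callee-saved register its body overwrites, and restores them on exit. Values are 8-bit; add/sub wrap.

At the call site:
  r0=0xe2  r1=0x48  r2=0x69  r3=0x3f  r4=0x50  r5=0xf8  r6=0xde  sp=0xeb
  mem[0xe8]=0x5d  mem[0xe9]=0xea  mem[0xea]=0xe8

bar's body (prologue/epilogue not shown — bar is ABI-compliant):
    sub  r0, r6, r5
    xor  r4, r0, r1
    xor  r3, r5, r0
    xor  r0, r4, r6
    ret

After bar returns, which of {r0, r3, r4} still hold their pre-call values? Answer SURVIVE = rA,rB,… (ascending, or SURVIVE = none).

SURVIVE = r0,r3

prologue: push r0 -> mem[0xea]=0xe2, sp=0xea
prologue: push r3 -> mem[0xe9]=0x3f, sp=0xe9
body[0] sub  r0, r6, r5 -> r0=0xe6
body[1] xor  r4, r0, r1 -> r4=0xae
body[2] xor  r3, r5, r0 -> r3=0x1e
body[3] xor  r0, r4, r6 -> r0=0x70
epilogue: pop r3=0x3f, sp=0xea
epilogue: pop r0=0xe2, sp=0xeb
r0: callee-saved, written=True
r3: callee-saved, written=True
r4: caller-saved, written=True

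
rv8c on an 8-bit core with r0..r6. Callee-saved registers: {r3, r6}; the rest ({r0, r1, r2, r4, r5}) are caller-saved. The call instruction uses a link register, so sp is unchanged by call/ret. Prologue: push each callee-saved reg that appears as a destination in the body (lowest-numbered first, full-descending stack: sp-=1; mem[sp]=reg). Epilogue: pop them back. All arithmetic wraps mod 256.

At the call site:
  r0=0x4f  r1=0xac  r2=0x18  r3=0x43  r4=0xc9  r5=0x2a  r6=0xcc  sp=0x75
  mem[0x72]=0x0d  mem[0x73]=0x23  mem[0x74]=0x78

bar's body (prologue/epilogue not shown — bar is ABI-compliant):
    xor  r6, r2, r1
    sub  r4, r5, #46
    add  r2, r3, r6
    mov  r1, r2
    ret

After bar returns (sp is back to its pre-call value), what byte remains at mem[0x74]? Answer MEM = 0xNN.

MEM = 0xcc

prologue: push r6 → mem[0x74]=0xcc, sp=0x74
body[0] xor  r6, r2, r1 → r6=0xb4
body[1] sub  r4, r5, #46 → r4=0xfc
body[2] add  r2, r3, r6 → r2=0xf7
body[3] mov  r1, r2 → r1=0xf7
epilogue: pop r6=0xcc, sp=0x75
prologue pushed ['r6'] at ['0x74']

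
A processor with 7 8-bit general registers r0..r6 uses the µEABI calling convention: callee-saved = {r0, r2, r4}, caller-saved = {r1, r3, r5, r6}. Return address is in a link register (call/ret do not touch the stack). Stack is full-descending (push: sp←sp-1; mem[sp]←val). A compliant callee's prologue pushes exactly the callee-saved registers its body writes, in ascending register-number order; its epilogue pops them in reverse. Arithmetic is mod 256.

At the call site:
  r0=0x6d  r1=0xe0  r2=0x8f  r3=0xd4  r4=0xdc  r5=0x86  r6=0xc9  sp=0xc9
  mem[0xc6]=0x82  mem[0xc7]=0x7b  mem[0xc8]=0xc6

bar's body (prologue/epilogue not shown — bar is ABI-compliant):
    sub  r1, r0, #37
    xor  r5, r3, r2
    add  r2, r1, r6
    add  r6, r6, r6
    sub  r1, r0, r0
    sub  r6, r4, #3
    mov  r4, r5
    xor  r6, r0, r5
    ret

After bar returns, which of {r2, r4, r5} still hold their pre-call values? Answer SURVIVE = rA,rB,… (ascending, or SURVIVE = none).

prologue: push r2 -> mem[0xc8]=0x8f, sp=0xc8
prologue: push r4 -> mem[0xc7]=0xdc, sp=0xc7
body[0] sub  r1, r0, #37 -> r1=0x48
body[1] xor  r5, r3, r2 -> r5=0x5b
body[2] add  r2, r1, r6 -> r2=0x11
body[3] add  r6, r6, r6 -> r6=0x92
body[4] sub  r1, r0, r0 -> r1=0x00
body[5] sub  r6, r4, #3 -> r6=0xd9
body[6] mov  r4, r5 -> r4=0x5b
body[7] xor  r6, r0, r5 -> r6=0x36
epilogue: pop r4=0xdc, sp=0xc8
epilogue: pop r2=0x8f, sp=0xc9
r2: callee-saved, written=True
r4: callee-saved, written=True
r5: caller-saved, written=True

SURVIVE = r2,r4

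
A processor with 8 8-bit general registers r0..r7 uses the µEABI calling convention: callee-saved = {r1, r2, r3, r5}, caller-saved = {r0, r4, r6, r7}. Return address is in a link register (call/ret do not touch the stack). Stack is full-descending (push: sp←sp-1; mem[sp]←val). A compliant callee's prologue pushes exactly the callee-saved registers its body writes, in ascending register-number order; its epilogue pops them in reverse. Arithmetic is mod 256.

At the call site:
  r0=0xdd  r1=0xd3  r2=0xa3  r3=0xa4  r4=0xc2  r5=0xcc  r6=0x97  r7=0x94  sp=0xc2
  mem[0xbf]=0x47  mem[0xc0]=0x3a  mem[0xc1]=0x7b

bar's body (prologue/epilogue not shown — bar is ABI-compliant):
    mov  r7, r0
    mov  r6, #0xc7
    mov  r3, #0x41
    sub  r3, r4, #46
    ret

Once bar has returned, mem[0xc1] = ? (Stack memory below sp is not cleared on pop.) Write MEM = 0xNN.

MEM = 0xa4

prologue: push r3 -> mem[0xc1]=0xa4, sp=0xc1
body[0] mov  r7, r0 -> r7=0xdd
body[1] mov  r6, #0xc7 -> r6=0xc7
body[2] mov  r3, #0x41 -> r3=0x41
body[3] sub  r3, r4, #46 -> r3=0x94
epilogue: pop r3=0xa4, sp=0xc2
prologue pushed ['r3'] at ['0xc1']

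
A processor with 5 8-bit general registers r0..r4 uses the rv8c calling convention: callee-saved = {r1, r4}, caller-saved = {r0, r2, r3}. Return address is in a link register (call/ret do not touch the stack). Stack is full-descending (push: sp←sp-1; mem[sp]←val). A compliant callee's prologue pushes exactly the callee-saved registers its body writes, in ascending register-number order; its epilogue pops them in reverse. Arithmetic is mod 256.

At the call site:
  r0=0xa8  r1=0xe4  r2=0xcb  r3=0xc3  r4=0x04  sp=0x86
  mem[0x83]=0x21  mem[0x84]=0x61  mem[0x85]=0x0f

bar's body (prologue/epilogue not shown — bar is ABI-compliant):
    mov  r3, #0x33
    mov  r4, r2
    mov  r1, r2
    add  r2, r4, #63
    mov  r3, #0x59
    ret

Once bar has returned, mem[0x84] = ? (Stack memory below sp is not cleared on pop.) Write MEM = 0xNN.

prologue: push r1 -> mem[0x85]=0xe4, sp=0x85
prologue: push r4 -> mem[0x84]=0x04, sp=0x84
body[0] mov  r3, #0x33 -> r3=0x33
body[1] mov  r4, r2 -> r4=0xcb
body[2] mov  r1, r2 -> r1=0xcb
body[3] add  r2, r4, #63 -> r2=0x0a
body[4] mov  r3, #0x59 -> r3=0x59
epilogue: pop r4=0x04, sp=0x85
epilogue: pop r1=0xe4, sp=0x86
prologue pushed ['r1', 'r4'] at ['0x85', '0x84']

MEM = 0x04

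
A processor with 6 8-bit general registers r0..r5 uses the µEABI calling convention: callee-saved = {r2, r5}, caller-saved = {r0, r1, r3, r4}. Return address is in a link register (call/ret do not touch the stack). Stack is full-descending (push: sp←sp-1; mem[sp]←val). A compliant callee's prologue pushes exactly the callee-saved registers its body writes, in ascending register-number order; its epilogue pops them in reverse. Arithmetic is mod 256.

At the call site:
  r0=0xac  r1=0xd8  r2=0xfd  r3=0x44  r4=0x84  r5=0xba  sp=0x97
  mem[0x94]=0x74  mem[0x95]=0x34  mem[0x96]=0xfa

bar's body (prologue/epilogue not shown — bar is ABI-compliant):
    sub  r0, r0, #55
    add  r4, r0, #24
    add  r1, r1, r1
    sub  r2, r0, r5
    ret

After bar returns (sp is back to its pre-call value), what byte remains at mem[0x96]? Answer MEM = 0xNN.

prologue: push r2 → mem[0x96]=0xfd, sp=0x96
body[0] sub  r0, r0, #55 → r0=0x75
body[1] add  r4, r0, #24 → r4=0x8d
body[2] add  r1, r1, r1 → r1=0xb0
body[3] sub  r2, r0, r5 → r2=0xbb
epilogue: pop r2=0xfd, sp=0x97
prologue pushed ['r2'] at ['0x96']

MEM = 0xfd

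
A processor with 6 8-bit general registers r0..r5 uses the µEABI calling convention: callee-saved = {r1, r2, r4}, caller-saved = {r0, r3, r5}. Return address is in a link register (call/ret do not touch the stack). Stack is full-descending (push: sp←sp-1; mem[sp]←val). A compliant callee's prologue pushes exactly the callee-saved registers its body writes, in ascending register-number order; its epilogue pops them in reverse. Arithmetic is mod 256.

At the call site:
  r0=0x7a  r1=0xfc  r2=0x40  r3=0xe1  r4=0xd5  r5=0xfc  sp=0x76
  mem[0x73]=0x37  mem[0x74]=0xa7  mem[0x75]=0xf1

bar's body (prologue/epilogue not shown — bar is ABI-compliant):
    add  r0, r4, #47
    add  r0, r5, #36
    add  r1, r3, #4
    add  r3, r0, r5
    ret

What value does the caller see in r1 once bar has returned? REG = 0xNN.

prologue: push r1 -> mem[0x75]=0xfc, sp=0x75
body[0] add  r0, r4, #47 -> r0=0x04
body[1] add  r0, r5, #36 -> r0=0x20
body[2] add  r1, r3, #4 -> r1=0xe5
body[3] add  r3, r0, r5 -> r3=0x1c
epilogue: pop r1=0xfc, sp=0x76
r1 is callee-saved -> restored

REG = 0xfc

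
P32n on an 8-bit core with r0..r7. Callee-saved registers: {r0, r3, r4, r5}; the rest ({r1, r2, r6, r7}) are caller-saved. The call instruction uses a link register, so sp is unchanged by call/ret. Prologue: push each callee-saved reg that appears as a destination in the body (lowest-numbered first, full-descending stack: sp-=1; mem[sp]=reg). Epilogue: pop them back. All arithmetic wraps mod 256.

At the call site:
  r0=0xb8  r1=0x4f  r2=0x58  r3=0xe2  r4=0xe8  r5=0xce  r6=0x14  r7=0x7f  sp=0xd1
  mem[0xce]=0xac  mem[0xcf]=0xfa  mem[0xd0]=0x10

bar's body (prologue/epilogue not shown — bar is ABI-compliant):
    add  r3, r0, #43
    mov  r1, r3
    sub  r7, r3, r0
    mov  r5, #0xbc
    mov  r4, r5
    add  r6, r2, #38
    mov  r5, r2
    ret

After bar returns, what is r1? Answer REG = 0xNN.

REG = 0xe3

prologue: push r3 → mem[0xd0]=0xe2, sp=0xd0
prologue: push r4 → mem[0xcf]=0xe8, sp=0xcf
prologue: push r5 → mem[0xce]=0xce, sp=0xce
body[0] add  r3, r0, #43 → r3=0xe3
body[1] mov  r1, r3 → r1=0xe3
body[2] sub  r7, r3, r0 → r7=0x2b
body[3] mov  r5, #0xbc → r5=0xbc
body[4] mov  r4, r5 → r4=0xbc
body[5] add  r6, r2, #38 → r6=0x7e
body[6] mov  r5, r2 → r5=0x58
epilogue: pop r5=0xce, sp=0xcf
epilogue: pop r4=0xe8, sp=0xd0
epilogue: pop r3=0xe2, sp=0xd1
r1 is caller-saved → body value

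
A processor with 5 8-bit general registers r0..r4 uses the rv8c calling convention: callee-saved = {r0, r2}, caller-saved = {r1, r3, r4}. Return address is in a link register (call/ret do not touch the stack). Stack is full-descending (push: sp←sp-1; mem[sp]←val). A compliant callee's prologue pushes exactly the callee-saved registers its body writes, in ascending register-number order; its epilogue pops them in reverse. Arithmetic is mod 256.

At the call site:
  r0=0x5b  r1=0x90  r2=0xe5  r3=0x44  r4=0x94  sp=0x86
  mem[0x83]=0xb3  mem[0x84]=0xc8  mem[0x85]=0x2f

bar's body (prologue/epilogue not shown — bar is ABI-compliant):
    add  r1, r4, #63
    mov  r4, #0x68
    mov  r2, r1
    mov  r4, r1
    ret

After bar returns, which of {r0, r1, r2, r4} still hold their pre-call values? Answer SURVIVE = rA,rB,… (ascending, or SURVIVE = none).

SURVIVE = r0,r2

prologue: push r2 → mem[0x85]=0xe5, sp=0x85
body[0] add  r1, r4, #63 → r1=0xd3
body[1] mov  r4, #0x68 → r4=0x68
body[2] mov  r2, r1 → r2=0xd3
body[3] mov  r4, r1 → r4=0xd3
epilogue: pop r2=0xe5, sp=0x86
r0: callee-saved, written=False
r1: caller-saved, written=True
r2: callee-saved, written=True
r4: caller-saved, written=True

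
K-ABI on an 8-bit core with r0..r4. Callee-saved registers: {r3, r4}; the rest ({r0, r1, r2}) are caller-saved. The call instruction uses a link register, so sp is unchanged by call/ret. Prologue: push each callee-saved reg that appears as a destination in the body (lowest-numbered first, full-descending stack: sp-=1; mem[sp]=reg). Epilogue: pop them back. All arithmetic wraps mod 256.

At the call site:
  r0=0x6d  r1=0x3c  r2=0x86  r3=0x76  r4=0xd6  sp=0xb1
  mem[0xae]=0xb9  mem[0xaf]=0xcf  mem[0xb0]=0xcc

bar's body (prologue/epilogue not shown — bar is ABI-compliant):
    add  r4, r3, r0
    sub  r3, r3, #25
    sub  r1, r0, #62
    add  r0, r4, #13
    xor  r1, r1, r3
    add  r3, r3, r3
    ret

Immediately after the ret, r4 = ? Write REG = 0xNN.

REG = 0xd6

prologue: push r3 -> mem[0xb0]=0x76, sp=0xb0
prologue: push r4 -> mem[0xaf]=0xd6, sp=0xaf
body[0] add  r4, r3, r0 -> r4=0xe3
body[1] sub  r3, r3, #25 -> r3=0x5d
body[2] sub  r1, r0, #62 -> r1=0x2f
body[3] add  r0, r4, #13 -> r0=0xf0
body[4] xor  r1, r1, r3 -> r1=0x72
body[5] add  r3, r3, r3 -> r3=0xba
epilogue: pop r4=0xd6, sp=0xb0
epilogue: pop r3=0x76, sp=0xb1
r4 is callee-saved -> restored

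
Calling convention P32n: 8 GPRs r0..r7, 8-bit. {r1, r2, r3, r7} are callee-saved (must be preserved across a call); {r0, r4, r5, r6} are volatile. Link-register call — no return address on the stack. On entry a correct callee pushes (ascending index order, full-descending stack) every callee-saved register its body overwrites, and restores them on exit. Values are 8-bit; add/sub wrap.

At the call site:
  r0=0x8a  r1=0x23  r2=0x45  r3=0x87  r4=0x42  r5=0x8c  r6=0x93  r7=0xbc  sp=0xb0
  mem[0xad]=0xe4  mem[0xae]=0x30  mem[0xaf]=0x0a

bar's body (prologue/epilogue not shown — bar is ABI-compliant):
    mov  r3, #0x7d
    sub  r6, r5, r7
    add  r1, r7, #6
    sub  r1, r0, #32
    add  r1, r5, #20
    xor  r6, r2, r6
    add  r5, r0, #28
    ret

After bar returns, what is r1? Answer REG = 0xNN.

prologue: push r1 → mem[0xaf]=0x23, sp=0xaf
prologue: push r3 → mem[0xae]=0x87, sp=0xae
body[0] mov  r3, #0x7d → r3=0x7d
body[1] sub  r6, r5, r7 → r6=0xd0
body[2] add  r1, r7, #6 → r1=0xc2
body[3] sub  r1, r0, #32 → r1=0x6a
body[4] add  r1, r5, #20 → r1=0xa0
body[5] xor  r6, r2, r6 → r6=0x95
body[6] add  r5, r0, #28 → r5=0xa6
epilogue: pop r3=0x87, sp=0xaf
epilogue: pop r1=0x23, sp=0xb0
r1 is callee-saved → restored

REG = 0x23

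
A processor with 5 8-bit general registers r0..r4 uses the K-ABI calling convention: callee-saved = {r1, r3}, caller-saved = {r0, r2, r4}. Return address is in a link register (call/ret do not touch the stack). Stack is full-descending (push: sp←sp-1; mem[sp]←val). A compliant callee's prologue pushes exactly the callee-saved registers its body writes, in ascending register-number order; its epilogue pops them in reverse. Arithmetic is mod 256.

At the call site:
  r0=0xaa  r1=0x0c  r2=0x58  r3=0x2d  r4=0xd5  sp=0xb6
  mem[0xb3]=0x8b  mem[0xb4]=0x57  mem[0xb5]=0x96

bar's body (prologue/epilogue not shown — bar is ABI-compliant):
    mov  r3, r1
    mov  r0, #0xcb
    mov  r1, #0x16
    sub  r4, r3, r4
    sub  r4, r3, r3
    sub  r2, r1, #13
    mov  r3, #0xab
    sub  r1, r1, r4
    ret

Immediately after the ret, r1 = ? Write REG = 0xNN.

prologue: push r1 -> mem[0xb5]=0x0c, sp=0xb5
prologue: push r3 -> mem[0xb4]=0x2d, sp=0xb4
body[0] mov  r3, r1 -> r3=0x0c
body[1] mov  r0, #0xcb -> r0=0xcb
body[2] mov  r1, #0x16 -> r1=0x16
body[3] sub  r4, r3, r4 -> r4=0x37
body[4] sub  r4, r3, r3 -> r4=0x00
body[5] sub  r2, r1, #13 -> r2=0x09
body[6] mov  r3, #0xab -> r3=0xab
body[7] sub  r1, r1, r4 -> r1=0x16
epilogue: pop r3=0x2d, sp=0xb5
epilogue: pop r1=0x0c, sp=0xb6
r1 is callee-saved -> restored

REG = 0x0c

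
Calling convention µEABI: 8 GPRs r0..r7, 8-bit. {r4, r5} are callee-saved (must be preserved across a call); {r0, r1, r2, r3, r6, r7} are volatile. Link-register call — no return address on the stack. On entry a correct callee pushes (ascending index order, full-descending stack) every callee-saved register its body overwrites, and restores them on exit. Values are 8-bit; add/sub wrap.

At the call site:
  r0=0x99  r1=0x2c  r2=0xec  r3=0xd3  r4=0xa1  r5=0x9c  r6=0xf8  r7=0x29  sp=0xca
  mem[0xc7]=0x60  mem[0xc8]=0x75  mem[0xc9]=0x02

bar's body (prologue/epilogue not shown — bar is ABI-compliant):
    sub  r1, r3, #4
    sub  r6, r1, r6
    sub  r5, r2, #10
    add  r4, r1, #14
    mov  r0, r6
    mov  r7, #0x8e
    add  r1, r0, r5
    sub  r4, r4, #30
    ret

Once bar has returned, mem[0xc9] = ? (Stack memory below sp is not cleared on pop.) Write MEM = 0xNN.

MEM = 0xa1

prologue: push r4 -> mem[0xc9]=0xa1, sp=0xc9
prologue: push r5 -> mem[0xc8]=0x9c, sp=0xc8
body[0] sub  r1, r3, #4 -> r1=0xcf
body[1] sub  r6, r1, r6 -> r6=0xd7
body[2] sub  r5, r2, #10 -> r5=0xe2
body[3] add  r4, r1, #14 -> r4=0xdd
body[4] mov  r0, r6 -> r0=0xd7
body[5] mov  r7, #0x8e -> r7=0x8e
body[6] add  r1, r0, r5 -> r1=0xb9
body[7] sub  r4, r4, #30 -> r4=0xbf
epilogue: pop r5=0x9c, sp=0xc9
epilogue: pop r4=0xa1, sp=0xca
prologue pushed ['r4', 'r5'] at ['0xc9', '0xc8']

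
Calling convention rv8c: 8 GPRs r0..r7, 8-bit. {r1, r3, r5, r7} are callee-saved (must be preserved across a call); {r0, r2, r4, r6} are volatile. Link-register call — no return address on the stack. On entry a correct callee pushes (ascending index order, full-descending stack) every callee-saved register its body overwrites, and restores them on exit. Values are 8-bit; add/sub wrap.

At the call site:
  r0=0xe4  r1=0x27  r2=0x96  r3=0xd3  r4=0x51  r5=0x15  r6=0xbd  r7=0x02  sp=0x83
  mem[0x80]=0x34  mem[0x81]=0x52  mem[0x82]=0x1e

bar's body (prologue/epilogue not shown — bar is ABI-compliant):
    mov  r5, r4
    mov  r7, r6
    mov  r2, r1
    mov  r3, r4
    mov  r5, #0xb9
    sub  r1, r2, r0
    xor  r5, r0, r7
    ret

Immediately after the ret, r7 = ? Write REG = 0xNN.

prologue: push r1 → mem[0x82]=0x27, sp=0x82
prologue: push r3 → mem[0x81]=0xd3, sp=0x81
prologue: push r5 → mem[0x80]=0x15, sp=0x80
prologue: push r7 → mem[0x7f]=0x02, sp=0x7f
body[0] mov  r5, r4 → r5=0x51
body[1] mov  r7, r6 → r7=0xbd
body[2] mov  r2, r1 → r2=0x27
body[3] mov  r3, r4 → r3=0x51
body[4] mov  r5, #0xb9 → r5=0xb9
body[5] sub  r1, r2, r0 → r1=0x43
body[6] xor  r5, r0, r7 → r5=0x59
epilogue: pop r7=0x02, sp=0x80
epilogue: pop r5=0x15, sp=0x81
epilogue: pop r3=0xd3, sp=0x82
epilogue: pop r1=0x27, sp=0x83
r7 is callee-saved → restored

REG = 0x02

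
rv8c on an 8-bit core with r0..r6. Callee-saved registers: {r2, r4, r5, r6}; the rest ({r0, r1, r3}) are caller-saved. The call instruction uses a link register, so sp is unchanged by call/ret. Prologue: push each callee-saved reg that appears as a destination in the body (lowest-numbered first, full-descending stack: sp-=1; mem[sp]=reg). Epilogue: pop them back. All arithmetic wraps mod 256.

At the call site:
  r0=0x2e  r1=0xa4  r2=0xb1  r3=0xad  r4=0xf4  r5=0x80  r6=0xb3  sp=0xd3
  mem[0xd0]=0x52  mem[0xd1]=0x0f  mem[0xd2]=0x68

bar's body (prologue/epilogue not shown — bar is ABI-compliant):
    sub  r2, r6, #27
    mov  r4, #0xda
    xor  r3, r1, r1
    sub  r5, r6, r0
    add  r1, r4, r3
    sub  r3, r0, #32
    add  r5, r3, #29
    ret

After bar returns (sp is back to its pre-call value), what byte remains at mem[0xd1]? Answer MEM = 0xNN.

prologue: push r2 -> mem[0xd2]=0xb1, sp=0xd2
prologue: push r4 -> mem[0xd1]=0xf4, sp=0xd1
prologue: push r5 -> mem[0xd0]=0x80, sp=0xd0
body[0] sub  r2, r6, #27 -> r2=0x98
body[1] mov  r4, #0xda -> r4=0xda
body[2] xor  r3, r1, r1 -> r3=0x00
body[3] sub  r5, r6, r0 -> r5=0x85
body[4] add  r1, r4, r3 -> r1=0xda
body[5] sub  r3, r0, #32 -> r3=0x0e
body[6] add  r5, r3, #29 -> r5=0x2b
epilogue: pop r5=0x80, sp=0xd1
epilogue: pop r4=0xf4, sp=0xd2
epilogue: pop r2=0xb1, sp=0xd3
prologue pushed ['r2', 'r4', 'r5'] at ['0xd2', '0xd1', '0xd0']

MEM = 0xf4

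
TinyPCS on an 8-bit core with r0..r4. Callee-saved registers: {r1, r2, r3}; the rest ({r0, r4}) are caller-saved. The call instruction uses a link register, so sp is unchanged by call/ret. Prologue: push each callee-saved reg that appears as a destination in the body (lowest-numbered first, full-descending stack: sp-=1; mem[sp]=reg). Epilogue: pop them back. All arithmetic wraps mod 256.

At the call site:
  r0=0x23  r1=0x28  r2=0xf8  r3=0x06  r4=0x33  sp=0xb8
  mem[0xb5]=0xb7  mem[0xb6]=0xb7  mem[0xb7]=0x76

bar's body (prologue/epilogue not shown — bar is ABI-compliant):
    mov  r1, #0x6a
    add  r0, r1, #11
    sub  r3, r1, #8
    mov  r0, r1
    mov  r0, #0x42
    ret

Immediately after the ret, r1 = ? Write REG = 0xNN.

REG = 0x28

prologue: push r1 -> mem[0xb7]=0x28, sp=0xb7
prologue: push r3 -> mem[0xb6]=0x06, sp=0xb6
body[0] mov  r1, #0x6a -> r1=0x6a
body[1] add  r0, r1, #11 -> r0=0x75
body[2] sub  r3, r1, #8 -> r3=0x62
body[3] mov  r0, r1 -> r0=0x6a
body[4] mov  r0, #0x42 -> r0=0x42
epilogue: pop r3=0x06, sp=0xb7
epilogue: pop r1=0x28, sp=0xb8
r1 is callee-saved -> restored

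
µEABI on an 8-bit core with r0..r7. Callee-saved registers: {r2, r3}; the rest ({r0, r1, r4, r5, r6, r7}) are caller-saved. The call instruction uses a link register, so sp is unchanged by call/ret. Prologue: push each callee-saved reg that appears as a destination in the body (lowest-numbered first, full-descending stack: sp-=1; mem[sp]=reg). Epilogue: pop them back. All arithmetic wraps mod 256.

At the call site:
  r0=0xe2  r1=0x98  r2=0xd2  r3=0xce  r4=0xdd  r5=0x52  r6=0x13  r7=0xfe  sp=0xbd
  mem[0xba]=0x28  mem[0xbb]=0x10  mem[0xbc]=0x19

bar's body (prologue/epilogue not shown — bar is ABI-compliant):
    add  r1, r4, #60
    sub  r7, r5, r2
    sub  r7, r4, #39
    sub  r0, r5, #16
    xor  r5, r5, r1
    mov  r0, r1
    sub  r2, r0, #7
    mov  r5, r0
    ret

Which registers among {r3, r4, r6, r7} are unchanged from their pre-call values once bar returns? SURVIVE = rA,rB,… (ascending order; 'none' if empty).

SURVIVE = r3,r4,r6

prologue: push r2 → mem[0xbc]=0xd2, sp=0xbc
body[0] add  r1, r4, #60 → r1=0x19
body[1] sub  r7, r5, r2 → r7=0x80
body[2] sub  r7, r4, #39 → r7=0xb6
body[3] sub  r0, r5, #16 → r0=0x42
body[4] xor  r5, r5, r1 → r5=0x4b
body[5] mov  r0, r1 → r0=0x19
body[6] sub  r2, r0, #7 → r2=0x12
body[7] mov  r5, r0 → r5=0x19
epilogue: pop r2=0xd2, sp=0xbd
r3: callee-saved, written=False
r4: caller-saved, written=False
r6: caller-saved, written=False
r7: caller-saved, written=True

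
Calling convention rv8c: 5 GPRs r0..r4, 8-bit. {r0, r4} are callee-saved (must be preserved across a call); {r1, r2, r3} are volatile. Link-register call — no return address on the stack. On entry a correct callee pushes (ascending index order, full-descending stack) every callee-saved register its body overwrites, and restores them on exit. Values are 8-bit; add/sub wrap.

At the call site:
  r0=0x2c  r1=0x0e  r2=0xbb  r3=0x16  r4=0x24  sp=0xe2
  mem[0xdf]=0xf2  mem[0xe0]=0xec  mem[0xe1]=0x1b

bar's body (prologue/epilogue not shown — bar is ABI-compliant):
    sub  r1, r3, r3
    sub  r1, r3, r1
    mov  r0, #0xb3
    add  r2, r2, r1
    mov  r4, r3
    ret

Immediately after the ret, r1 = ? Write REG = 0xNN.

prologue: push r0 -> mem[0xe1]=0x2c, sp=0xe1
prologue: push r4 -> mem[0xe0]=0x24, sp=0xe0
body[0] sub  r1, r3, r3 -> r1=0x00
body[1] sub  r1, r3, r1 -> r1=0x16
body[2] mov  r0, #0xb3 -> r0=0xb3
body[3] add  r2, r2, r1 -> r2=0xd1
body[4] mov  r4, r3 -> r4=0x16
epilogue: pop r4=0x24, sp=0xe1
epilogue: pop r0=0x2c, sp=0xe2
r1 is caller-saved -> body value

REG = 0x16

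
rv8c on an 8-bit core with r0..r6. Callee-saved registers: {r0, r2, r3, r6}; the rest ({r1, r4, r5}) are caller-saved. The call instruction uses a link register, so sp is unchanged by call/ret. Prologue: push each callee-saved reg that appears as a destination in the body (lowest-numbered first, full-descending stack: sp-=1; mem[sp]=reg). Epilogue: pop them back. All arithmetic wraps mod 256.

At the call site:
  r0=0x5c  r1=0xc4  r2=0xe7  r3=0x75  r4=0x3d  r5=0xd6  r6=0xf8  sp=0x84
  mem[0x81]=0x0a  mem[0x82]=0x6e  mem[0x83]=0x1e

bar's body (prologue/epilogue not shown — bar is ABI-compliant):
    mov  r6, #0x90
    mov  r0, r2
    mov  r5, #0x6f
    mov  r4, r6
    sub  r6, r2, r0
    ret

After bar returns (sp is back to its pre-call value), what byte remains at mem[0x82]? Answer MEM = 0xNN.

prologue: push r0 -> mem[0x83]=0x5c, sp=0x83
prologue: push r6 -> mem[0x82]=0xf8, sp=0x82
body[0] mov  r6, #0x90 -> r6=0x90
body[1] mov  r0, r2 -> r0=0xe7
body[2] mov  r5, #0x6f -> r5=0x6f
body[3] mov  r4, r6 -> r4=0x90
body[4] sub  r6, r2, r0 -> r6=0x00
epilogue: pop r6=0xf8, sp=0x83
epilogue: pop r0=0x5c, sp=0x84
prologue pushed ['r0', 'r6'] at ['0x83', '0x82']

MEM = 0xf8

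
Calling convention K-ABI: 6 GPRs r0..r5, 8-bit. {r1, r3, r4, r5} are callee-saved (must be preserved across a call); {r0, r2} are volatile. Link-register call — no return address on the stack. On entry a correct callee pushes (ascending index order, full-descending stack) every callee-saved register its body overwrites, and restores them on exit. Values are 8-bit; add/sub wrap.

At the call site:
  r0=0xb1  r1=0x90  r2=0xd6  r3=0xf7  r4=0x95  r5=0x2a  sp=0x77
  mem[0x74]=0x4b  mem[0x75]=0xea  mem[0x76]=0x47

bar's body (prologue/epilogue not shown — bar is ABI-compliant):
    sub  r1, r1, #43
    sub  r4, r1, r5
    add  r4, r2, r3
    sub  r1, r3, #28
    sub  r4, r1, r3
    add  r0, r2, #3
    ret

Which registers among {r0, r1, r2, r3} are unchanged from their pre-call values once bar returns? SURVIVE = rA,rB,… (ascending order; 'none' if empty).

prologue: push r1 → mem[0x76]=0x90, sp=0x76
prologue: push r4 → mem[0x75]=0x95, sp=0x75
body[0] sub  r1, r1, #43 → r1=0x65
body[1] sub  r4, r1, r5 → r4=0x3b
body[2] add  r4, r2, r3 → r4=0xcd
body[3] sub  r1, r3, #28 → r1=0xdb
body[4] sub  r4, r1, r3 → r4=0xe4
body[5] add  r0, r2, #3 → r0=0xd9
epilogue: pop r4=0x95, sp=0x76
epilogue: pop r1=0x90, sp=0x77
r0: caller-saved, written=True
r1: callee-saved, written=True
r2: caller-saved, written=False
r3: callee-saved, written=False

SURVIVE = r1,r2,r3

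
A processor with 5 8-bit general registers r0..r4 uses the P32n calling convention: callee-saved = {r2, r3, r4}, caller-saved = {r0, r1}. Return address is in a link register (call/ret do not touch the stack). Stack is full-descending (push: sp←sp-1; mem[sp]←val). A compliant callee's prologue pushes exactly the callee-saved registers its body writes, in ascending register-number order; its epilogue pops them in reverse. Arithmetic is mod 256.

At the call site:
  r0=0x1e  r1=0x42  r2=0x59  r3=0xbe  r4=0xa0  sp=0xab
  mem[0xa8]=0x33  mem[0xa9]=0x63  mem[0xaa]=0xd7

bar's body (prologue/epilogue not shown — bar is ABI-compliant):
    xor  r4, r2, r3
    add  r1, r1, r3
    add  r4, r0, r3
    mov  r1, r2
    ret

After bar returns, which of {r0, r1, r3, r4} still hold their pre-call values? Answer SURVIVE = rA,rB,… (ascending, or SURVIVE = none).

prologue: push r4 -> mem[0xaa]=0xa0, sp=0xaa
body[0] xor  r4, r2, r3 -> r4=0xe7
body[1] add  r1, r1, r3 -> r1=0x00
body[2] add  r4, r0, r3 -> r4=0xdc
body[3] mov  r1, r2 -> r1=0x59
epilogue: pop r4=0xa0, sp=0xab
r0: caller-saved, written=False
r1: caller-saved, written=True
r3: callee-saved, written=False
r4: callee-saved, written=True

SURVIVE = r0,r3,r4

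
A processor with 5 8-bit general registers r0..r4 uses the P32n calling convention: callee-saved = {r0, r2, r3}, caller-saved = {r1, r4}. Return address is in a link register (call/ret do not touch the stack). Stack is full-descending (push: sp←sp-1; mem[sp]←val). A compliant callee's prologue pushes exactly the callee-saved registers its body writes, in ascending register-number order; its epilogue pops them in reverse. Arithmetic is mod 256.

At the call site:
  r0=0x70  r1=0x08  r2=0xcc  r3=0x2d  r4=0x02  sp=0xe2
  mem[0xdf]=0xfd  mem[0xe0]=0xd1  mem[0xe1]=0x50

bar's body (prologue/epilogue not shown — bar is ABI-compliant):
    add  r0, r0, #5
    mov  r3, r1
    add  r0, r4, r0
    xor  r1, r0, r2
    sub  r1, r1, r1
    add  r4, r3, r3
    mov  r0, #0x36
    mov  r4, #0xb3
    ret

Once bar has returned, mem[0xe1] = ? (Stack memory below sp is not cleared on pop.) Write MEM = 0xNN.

prologue: push r0 → mem[0xe1]=0x70, sp=0xe1
prologue: push r3 → mem[0xe0]=0x2d, sp=0xe0
body[0] add  r0, r0, #5 → r0=0x75
body[1] mov  r3, r1 → r3=0x08
body[2] add  r0, r4, r0 → r0=0x77
body[3] xor  r1, r0, r2 → r1=0xbb
body[4] sub  r1, r1, r1 → r1=0x00
body[5] add  r4, r3, r3 → r4=0x10
body[6] mov  r0, #0x36 → r0=0x36
body[7] mov  r4, #0xb3 → r4=0xb3
epilogue: pop r3=0x2d, sp=0xe1
epilogue: pop r0=0x70, sp=0xe2
prologue pushed ['r0', 'r3'] at ['0xe1', '0xe0']

MEM = 0x70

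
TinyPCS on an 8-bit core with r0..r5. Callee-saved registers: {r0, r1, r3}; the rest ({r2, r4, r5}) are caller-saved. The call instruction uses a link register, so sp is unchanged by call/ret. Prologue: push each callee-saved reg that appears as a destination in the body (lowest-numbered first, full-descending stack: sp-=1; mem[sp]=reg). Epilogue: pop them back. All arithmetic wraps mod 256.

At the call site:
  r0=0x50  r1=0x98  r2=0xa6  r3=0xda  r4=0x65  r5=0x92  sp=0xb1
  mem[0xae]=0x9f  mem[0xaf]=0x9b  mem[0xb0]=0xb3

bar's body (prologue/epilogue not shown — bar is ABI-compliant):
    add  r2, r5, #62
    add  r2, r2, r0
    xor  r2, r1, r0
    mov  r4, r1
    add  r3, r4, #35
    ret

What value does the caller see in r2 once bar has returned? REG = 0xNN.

REG = 0xc8

prologue: push r3 → mem[0xb0]=0xda, sp=0xb0
body[0] add  r2, r5, #62 → r2=0xd0
body[1] add  r2, r2, r0 → r2=0x20
body[2] xor  r2, r1, r0 → r2=0xc8
body[3] mov  r4, r1 → r4=0x98
body[4] add  r3, r4, #35 → r3=0xbb
epilogue: pop r3=0xda, sp=0xb1
r2 is caller-saved → body value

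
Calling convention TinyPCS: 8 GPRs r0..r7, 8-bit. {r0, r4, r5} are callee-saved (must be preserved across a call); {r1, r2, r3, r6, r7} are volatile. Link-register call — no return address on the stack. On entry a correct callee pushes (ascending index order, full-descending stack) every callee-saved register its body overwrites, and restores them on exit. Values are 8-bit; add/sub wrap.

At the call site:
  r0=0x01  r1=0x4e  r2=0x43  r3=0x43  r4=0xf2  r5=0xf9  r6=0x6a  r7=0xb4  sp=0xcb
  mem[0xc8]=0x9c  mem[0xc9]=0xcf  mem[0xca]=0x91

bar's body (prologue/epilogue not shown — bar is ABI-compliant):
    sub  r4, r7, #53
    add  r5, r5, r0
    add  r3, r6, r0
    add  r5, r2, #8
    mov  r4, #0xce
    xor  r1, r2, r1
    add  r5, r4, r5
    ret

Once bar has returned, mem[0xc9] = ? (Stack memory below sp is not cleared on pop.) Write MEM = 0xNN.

MEM = 0xf9

prologue: push r4 -> mem[0xca]=0xf2, sp=0xca
prologue: push r5 -> mem[0xc9]=0xf9, sp=0xc9
body[0] sub  r4, r7, #53 -> r4=0x7f
body[1] add  r5, r5, r0 -> r5=0xfa
body[2] add  r3, r6, r0 -> r3=0x6b
body[3] add  r5, r2, #8 -> r5=0x4b
body[4] mov  r4, #0xce -> r4=0xce
body[5] xor  r1, r2, r1 -> r1=0x0d
body[6] add  r5, r4, r5 -> r5=0x19
epilogue: pop r5=0xf9, sp=0xca
epilogue: pop r4=0xf2, sp=0xcb
prologue pushed ['r4', 'r5'] at ['0xca', '0xc9']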